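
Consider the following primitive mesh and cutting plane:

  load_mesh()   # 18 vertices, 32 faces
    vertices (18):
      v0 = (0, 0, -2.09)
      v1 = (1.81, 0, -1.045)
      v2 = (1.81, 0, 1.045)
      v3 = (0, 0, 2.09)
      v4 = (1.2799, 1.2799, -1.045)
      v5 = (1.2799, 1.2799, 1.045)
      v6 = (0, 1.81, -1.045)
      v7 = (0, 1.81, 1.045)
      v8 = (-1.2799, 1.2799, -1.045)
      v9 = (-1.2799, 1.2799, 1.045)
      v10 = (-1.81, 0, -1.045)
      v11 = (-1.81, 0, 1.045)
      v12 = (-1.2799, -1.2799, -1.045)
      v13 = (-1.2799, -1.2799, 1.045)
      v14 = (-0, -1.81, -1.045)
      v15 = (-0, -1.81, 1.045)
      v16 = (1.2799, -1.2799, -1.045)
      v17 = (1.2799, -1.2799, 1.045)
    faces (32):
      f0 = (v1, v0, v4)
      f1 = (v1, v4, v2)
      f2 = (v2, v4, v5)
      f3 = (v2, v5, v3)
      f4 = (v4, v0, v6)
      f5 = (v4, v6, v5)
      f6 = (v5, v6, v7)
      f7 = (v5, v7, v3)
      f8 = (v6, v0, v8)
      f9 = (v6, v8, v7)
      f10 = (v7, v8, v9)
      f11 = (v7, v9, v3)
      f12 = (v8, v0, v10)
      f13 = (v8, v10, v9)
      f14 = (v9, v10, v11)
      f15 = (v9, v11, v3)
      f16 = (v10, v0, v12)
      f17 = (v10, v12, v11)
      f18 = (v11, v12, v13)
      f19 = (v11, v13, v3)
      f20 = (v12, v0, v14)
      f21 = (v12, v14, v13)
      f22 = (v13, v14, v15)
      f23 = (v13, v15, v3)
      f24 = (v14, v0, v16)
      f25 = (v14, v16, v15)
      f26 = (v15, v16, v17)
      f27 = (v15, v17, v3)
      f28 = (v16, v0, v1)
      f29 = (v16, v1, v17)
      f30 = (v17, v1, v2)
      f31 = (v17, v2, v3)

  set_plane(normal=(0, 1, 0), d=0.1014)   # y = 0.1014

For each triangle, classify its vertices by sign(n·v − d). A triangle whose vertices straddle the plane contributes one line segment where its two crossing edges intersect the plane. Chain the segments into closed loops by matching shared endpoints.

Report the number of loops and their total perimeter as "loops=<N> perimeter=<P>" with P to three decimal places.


Straddling triangles (12 of 32):
  (v1,v0,v4) [--+] → (0.1014, 0.1014, -2.00721)–(1.768, 0.1014, -1.045)  len=1.9244
  (v1,v4,v2) [-+-] → (1.768, 0.1014, -1.045)–(1.768, 0.1014, 0.87942)  len=1.9244
  (v2,v4,v5) [-++] → (1.768, 0.1014, 0.87942)–(1.768, 0.1014, 1.045)  len=0.1656
  (v2,v5,v3) [-+-] → (1.768, 0.1014, 1.045)–(0.1014, 0.1014, 2.00721)  len=1.9244
  (v4,v0,v6) [+-+] → (0.1014, 0.1014, -2.00721)–(0, 0.1014, -2.03146)  len=0.1043
  (v5,v7,v3) [++-] → (0, 0.1014, 2.03146)–(0.1014, 0.1014, 2.00721)  len=0.1043
  (v6,v0,v8) [+-+] → (0, 0.1014, -2.03146)–(-0.1014, 0.1014, -2.00721)  len=0.1043
  (v7,v9,v3) [++-] → (-0.1014, 0.1014, 2.00721)–(0, 0.1014, 2.03146)  len=0.1043
  (v8,v0,v10) [+--] → (-0.1014, 0.1014, -2.00721)–(-1.768, 0.1014, -1.045)  len=1.9244
  (v8,v10,v9) [+-+] → (-1.768, 0.1014, -1.045)–(-1.768, 0.1014, -0.87942)  len=0.1656
  (v9,v10,v11) [+--] → (-1.768, 0.1014, -0.87942)–(-1.768, 0.1014, 1.045)  len=1.9244
  (v9,v11,v3) [+--] → (-1.768, 0.1014, 1.045)–(-0.1014, 0.1014, 2.00721)  len=1.9244

Chained into 1 loop(s):
  loop 1: 12 segments, perimeter = 12.2947
Total perimeter = 12.295

loops=1 perimeter=12.295


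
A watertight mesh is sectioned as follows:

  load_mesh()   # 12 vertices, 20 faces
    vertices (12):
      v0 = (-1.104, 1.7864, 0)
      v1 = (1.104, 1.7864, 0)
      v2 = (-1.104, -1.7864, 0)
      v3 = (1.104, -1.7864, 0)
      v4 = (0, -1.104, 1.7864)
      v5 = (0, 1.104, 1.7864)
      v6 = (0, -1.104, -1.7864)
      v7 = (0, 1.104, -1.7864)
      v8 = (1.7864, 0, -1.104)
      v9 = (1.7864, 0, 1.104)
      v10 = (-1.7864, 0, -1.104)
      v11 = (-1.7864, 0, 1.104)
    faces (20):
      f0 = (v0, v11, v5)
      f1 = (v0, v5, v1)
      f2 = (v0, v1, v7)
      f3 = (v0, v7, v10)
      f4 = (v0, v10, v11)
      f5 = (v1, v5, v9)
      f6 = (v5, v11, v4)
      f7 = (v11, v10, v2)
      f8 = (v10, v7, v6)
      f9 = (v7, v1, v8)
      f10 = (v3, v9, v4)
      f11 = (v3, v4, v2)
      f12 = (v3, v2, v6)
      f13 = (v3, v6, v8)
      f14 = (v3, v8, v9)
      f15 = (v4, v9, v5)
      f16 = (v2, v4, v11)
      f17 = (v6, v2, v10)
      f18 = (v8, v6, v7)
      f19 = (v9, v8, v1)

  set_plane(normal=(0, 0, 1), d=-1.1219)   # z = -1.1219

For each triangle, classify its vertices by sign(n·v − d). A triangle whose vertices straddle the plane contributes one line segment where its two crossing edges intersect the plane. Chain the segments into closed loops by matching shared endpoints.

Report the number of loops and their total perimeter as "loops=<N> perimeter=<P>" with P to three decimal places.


loops=1 perimeter=9.276

Straddling triangles (8 of 20):
  (v0,v1,v7) [++-] → (0.410663, 1.35784, -1.1219)–(-0.410663, 1.35784, -1.1219)  len=0.8213
  (v0,v7,v10) [+-+] → (-0.410663, 1.35784, -1.1219)–(-1.73954, 0.028959, -1.1219)  len=1.8793
  (v10,v7,v6) [+--] → (-1.73954, 0.028959, -1.1219)–(-1.73954, -0.028959, -1.1219)  len=0.0579
  (v7,v1,v8) [-++] → (0.410663, 1.35784, -1.1219)–(1.73954, 0.028959, -1.1219)  len=1.8793
  (v3,v2,v6) [++-] → (-0.410663, -1.35784, -1.1219)–(0.410663, -1.35784, -1.1219)  len=0.8213
  (v3,v6,v8) [+-+] → (0.410663, -1.35784, -1.1219)–(1.73954, -0.028959, -1.1219)  len=1.8793
  (v6,v2,v10) [-++] → (-0.410663, -1.35784, -1.1219)–(-1.73954, -0.028959, -1.1219)  len=1.8793
  (v8,v6,v7) [+--] → (1.73954, -0.028959, -1.1219)–(1.73954, 0.028959, -1.1219)  len=0.0579

Chained into 1 loop(s):
  loop 1: 8 segments, perimeter = 9.2758
Total perimeter = 9.276


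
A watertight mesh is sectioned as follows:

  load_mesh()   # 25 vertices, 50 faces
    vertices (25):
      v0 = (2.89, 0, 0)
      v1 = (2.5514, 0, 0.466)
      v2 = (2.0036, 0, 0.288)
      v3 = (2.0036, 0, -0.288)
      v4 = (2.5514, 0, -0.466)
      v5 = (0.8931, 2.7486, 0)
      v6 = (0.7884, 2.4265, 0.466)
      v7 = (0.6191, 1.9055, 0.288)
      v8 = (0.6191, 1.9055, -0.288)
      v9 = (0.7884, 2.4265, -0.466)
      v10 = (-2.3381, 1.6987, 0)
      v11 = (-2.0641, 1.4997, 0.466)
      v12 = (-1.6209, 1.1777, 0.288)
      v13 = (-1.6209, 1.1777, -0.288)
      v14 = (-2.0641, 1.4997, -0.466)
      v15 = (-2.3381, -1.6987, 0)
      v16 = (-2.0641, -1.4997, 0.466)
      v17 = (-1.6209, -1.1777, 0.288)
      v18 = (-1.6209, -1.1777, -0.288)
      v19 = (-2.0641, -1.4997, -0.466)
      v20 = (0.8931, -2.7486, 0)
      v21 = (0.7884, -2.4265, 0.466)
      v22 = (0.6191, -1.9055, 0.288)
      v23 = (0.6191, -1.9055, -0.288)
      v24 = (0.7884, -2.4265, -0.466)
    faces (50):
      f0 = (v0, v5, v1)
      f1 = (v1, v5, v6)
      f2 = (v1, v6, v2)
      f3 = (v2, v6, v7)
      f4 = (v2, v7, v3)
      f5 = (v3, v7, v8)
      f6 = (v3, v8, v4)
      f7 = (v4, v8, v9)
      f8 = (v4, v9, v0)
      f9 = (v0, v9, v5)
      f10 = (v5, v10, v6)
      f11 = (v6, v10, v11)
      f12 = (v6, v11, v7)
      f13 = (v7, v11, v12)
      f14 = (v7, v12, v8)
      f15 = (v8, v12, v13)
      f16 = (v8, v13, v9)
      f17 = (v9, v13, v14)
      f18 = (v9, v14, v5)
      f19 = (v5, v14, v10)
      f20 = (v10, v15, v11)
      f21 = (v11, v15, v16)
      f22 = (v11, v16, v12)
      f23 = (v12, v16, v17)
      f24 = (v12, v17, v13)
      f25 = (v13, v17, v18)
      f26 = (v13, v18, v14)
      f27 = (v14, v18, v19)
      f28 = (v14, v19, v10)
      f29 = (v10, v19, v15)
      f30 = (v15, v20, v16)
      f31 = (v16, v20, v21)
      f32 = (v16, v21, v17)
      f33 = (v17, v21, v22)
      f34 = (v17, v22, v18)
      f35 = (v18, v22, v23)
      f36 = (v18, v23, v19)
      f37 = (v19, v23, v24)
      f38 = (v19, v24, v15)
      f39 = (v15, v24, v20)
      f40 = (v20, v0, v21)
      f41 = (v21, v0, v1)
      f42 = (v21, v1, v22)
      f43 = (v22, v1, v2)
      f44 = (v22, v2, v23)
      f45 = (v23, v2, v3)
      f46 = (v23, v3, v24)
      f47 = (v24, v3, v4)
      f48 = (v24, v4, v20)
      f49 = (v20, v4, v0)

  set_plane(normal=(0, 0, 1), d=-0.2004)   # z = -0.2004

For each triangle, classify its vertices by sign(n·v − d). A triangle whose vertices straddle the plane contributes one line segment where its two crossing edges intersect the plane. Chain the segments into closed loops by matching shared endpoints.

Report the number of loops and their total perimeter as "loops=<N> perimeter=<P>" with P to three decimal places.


loops=2 perimeter=27.908

Straddling triangles (20 of 50):
  (v2,v7,v3) [++-] → (1.79304, 0.289795, -0.2004)–(2.0036, 0, -0.2004)  len=0.3582
  (v3,v7,v8) [-+-] → (1.79304, 0.289795, -0.2004)–(0.6191, 1.9055, -0.2004)  len=1.9972
  (v4,v9,v0) [--+] → (1.98622, 1.0435, -0.2004)–(2.74439, 0, -0.2004)  len=1.2898
  (v0,v9,v5) [+-+] → (1.98622, 1.0435, -0.2004)–(0.848075, 2.61008, -0.2004)  len=1.9364
  (v7,v12,v8) [++-] → (0.278433, 1.79481, -0.2004)–(0.6191, 1.9055, -0.2004)  len=0.3582
  (v8,v12,v13) [-+-] → (0.278433, 1.79481, -0.2004)–(-1.6209, 1.1777, -0.2004)  len=1.9971
  (v9,v14,v5) [--+] → (-0.378623, 2.21152, -0.2004)–(0.848075, 2.61008, -0.2004)  len=1.2898
  (v5,v14,v10) [+-+] → (-0.378623, 2.21152, -0.2004)–(-2.22027, 1.61312, -0.2004)  len=1.9364
  (v12,v17,v13) [++-] → (-1.6209, 0.819483, -0.2004)–(-1.6209, 1.1777, -0.2004)  len=0.3582
  (v13,v17,v18) [-+-] → (-1.6209, 0.819483, -0.2004)–(-1.6209, -1.1777, -0.2004)  len=1.9972
  (v14,v19,v10) [--+] → (-2.22027, 0.323251, -0.2004)–(-2.22027, 1.61312, -0.2004)  len=1.2899
  (v10,v19,v15) [+-+] → (-2.22027, 0.323251, -0.2004)–(-2.22027, -1.61312, -0.2004)  len=1.9364
  (v17,v22,v18) [++-] → (-1.28023, -1.28839, -0.2004)–(-1.6209, -1.1777, -0.2004)  len=0.3582
  (v18,v22,v23) [-+-] → (-1.28023, -1.28839, -0.2004)–(0.6191, -1.9055, -0.2004)  len=1.9971
  (v19,v24,v15) [--+] → (-0.993571, -2.01169, -0.2004)–(-2.22027, -1.61312, -0.2004)  len=1.2898
  (v15,v24,v20) [+-+] → (-0.993571, -2.01169, -0.2004)–(0.848075, -2.61008, -0.2004)  len=1.9364
  (v22,v2,v23) [++-] → (0.829659, -1.61571, -0.2004)–(0.6191, -1.9055, -0.2004)  len=0.3582
  (v23,v2,v3) [-+-] → (0.829659, -1.61571, -0.2004)–(2.0036, 0, -0.2004)  len=1.9972
  (v24,v4,v20) [--+] → (1.60624, -1.56658, -0.2004)–(0.848075, -2.61008, -0.2004)  len=1.2898
  (v20,v4,v0) [+-+] → (1.60624, -1.56658, -0.2004)–(2.74439, 0, -0.2004)  len=1.9364

Chained into 2 loop(s):
  loop 1: 10 segments, perimeter = 11.7767
  loop 2: 10 segments, perimeter = 16.1312
Total perimeter = 27.908


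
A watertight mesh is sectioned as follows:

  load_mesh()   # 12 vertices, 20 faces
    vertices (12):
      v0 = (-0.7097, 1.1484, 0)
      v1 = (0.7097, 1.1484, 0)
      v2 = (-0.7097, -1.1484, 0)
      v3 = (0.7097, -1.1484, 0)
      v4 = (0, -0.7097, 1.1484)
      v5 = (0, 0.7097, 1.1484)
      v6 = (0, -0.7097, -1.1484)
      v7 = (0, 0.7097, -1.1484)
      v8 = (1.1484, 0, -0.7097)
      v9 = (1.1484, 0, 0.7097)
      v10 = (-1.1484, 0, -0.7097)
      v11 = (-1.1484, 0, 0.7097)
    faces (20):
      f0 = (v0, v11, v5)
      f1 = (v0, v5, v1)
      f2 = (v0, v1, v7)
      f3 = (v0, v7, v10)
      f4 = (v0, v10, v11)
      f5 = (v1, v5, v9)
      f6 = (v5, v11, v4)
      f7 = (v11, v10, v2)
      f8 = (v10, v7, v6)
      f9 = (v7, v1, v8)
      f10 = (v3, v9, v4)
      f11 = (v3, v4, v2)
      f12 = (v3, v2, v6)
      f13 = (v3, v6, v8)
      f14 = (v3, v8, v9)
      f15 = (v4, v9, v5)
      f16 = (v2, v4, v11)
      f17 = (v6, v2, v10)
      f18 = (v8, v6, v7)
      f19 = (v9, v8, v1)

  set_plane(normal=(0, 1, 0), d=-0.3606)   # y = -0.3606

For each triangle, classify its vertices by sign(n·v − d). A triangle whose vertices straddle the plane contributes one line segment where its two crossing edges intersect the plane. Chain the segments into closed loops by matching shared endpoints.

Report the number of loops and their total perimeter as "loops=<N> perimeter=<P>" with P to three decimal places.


loops=1 perimeter=6.888

Straddling triangles (10 of 20):
  (v5,v11,v4) [++-] → (-0.564896, -0.3606, 0.932604)–(0, -0.3606, 1.1484)  len=0.6047
  (v11,v10,v2) [++-] → (-1.01065, -0.3606, -0.486853)–(-1.01065, -0.3606, 0.486853)  len=0.9737
  (v10,v7,v6) [++-] → (0, -0.3606, -1.1484)–(-0.564896, -0.3606, -0.932604)  len=0.6047
  (v3,v9,v4) [-+-] → (1.01065, -0.3606, 0.486853)–(0.564896, -0.3606, 0.932604)  len=0.6304
  (v3,v6,v8) [--+] → (0.564896, -0.3606, -0.932604)–(1.01065, -0.3606, -0.486853)  len=0.6304
  (v3,v8,v9) [-++] → (1.01065, -0.3606, -0.486853)–(1.01065, -0.3606, 0.486853)  len=0.9737
  (v4,v9,v5) [-++] → (0.564896, -0.3606, 0.932604)–(0, -0.3606, 1.1484)  len=0.6047
  (v2,v4,v11) [--+] → (-0.564896, -0.3606, 0.932604)–(-1.01065, -0.3606, 0.486853)  len=0.6304
  (v6,v2,v10) [--+] → (-1.01065, -0.3606, -0.486853)–(-0.564896, -0.3606, -0.932604)  len=0.6304
  (v8,v6,v7) [+-+] → (0.564896, -0.3606, -0.932604)–(0, -0.3606, -1.1484)  len=0.6047

Chained into 1 loop(s):
  loop 1: 10 segments, perimeter = 6.8878
Total perimeter = 6.888


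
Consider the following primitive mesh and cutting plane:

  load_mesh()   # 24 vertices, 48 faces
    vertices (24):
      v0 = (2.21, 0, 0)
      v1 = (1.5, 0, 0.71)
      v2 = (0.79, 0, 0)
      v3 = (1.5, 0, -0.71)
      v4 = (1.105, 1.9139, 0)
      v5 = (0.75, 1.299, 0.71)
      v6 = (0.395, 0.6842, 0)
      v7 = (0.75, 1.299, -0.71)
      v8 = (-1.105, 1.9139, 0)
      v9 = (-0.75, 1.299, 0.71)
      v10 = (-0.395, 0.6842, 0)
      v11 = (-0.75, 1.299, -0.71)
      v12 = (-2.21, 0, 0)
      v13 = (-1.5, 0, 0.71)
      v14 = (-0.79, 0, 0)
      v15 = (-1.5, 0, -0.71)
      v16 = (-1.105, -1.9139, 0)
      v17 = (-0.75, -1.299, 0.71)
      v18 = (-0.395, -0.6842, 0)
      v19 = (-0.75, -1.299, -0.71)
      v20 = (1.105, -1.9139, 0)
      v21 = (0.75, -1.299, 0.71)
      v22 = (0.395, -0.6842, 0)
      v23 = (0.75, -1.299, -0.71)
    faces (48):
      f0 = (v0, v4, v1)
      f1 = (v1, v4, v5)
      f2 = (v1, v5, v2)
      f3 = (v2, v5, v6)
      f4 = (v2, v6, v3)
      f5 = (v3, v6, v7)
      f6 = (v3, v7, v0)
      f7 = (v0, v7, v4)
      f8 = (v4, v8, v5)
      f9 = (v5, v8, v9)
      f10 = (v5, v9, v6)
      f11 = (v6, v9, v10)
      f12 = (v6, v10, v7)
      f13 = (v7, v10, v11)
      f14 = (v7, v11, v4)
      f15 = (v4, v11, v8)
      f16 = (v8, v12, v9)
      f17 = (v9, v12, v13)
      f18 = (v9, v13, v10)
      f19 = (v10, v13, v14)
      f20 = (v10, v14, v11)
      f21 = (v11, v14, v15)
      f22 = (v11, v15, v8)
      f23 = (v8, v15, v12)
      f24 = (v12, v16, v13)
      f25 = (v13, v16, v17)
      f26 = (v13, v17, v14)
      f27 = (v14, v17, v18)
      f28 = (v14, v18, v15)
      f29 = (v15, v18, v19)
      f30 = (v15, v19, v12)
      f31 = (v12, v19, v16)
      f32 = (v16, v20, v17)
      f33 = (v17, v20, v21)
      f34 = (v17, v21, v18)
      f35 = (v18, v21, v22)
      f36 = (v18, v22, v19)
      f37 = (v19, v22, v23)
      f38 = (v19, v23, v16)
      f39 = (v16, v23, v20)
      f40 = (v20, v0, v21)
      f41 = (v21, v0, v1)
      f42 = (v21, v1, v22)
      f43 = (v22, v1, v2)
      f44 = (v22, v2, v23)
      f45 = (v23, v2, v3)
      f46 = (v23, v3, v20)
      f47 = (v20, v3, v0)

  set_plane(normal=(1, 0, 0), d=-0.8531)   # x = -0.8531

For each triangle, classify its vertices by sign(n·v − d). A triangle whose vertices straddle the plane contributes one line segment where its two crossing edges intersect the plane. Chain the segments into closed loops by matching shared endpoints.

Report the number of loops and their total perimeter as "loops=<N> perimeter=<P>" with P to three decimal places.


loops=1 perimeter=9.491

Straddling triangles (18 of 48):
  (v4,v8,v5) [+-+] → (-0.8531, 1.9139, 0)–(-0.8531, 1.8304, 0.0964146)  len=0.1275
  (v5,v8,v9) [+-+] → (-0.8531, 1.8304, 0.0964146)–(-0.8531, 1.47758, 0.5038)  len=0.5389
  (v4,v11,v8) [++-] → (-0.8531, 1.47758, -0.5038)–(-0.8531, 1.9139, 0)  len=0.6665
  (v8,v12,v9) [--+] → (-0.8531, 1.20727, 0.659862)–(-0.8531, 1.47758, 0.5038)  len=0.3121
  (v9,v12,v13) [+--] → (-0.8531, 1.20727, 0.659862)–(-0.8531, 1.12043, 0.71)  len=0.1003
  (v9,v13,v10) [+-+] → (-0.8531, 1.12043, 0.71)–(-0.8531, 0.400551, 0.294345)  len=0.8313
  (v10,v13,v14) [+-+] → (-0.8531, 0.400551, 0.294345)–(-0.8531, 0, 0.0631)  len=0.4625
  (v11,v14,v15) [++-] → (-0.8531, 0, -0.0631)–(-0.8531, 1.12043, -0.71)  len=1.2938
  (v11,v15,v8) [+--] → (-0.8531, 1.12043, -0.71)–(-0.8531, 1.47758, -0.5038)  len=0.4124
  (v13,v16,v17) [--+] → (-0.8531, -1.47758, 0.5038)–(-0.8531, -1.12043, 0.71)  len=0.4124
  (v13,v17,v14) [-++] → (-0.8531, -1.12043, 0.71)–(-0.8531, 0, 0.0631)  len=1.2938
  (v14,v18,v15) [++-] → (-0.8531, -0.400551, -0.294345)–(-0.8531, 0, -0.0631)  len=0.4625
  (v15,v18,v19) [-++] → (-0.8531, -0.400551, -0.294345)–(-0.8531, -1.12043, -0.71)  len=0.8313
  (v15,v19,v12) [-+-] → (-0.8531, -1.12043, -0.71)–(-0.8531, -1.20727, -0.659862)  len=0.1003
  (v12,v19,v16) [-+-] → (-0.8531, -1.20727, -0.659862)–(-0.8531, -1.47758, -0.5038)  len=0.3121
  (v16,v20,v17) [-++] → (-0.8531, -1.9139, 0)–(-0.8531, -1.47758, 0.5038)  len=0.6665
  (v19,v23,v16) [++-] → (-0.8531, -1.8304, -0.0964146)–(-0.8531, -1.47758, -0.5038)  len=0.5389
  (v16,v23,v20) [-++] → (-0.8531, -1.8304, -0.0964146)–(-0.8531, -1.9139, 0)  len=0.1275

Chained into 1 loop(s):
  loop 1: 18 segments, perimeter = 9.4906
Total perimeter = 9.491


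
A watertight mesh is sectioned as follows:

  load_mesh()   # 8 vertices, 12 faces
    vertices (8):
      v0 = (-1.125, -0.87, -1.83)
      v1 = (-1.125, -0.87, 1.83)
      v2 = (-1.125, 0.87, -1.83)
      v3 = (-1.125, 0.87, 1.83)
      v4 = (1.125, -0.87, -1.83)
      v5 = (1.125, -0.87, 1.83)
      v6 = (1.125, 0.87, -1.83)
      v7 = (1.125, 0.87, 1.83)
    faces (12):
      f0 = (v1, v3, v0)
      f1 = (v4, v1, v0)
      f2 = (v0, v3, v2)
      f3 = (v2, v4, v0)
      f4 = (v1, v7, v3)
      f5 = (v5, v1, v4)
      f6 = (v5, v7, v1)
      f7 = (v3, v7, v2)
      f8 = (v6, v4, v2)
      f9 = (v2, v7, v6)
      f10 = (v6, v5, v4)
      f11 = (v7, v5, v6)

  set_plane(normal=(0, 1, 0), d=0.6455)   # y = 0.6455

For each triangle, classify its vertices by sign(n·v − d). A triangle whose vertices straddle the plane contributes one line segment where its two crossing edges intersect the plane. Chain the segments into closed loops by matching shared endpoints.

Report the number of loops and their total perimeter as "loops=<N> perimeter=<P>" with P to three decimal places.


loops=1 perimeter=11.820

Straddling triangles (8 of 12):
  (v1,v3,v0) [-+-] → (-1.125, 0.6455, 1.83)–(-1.125, 0.6455, 1.35778)  len=0.4722
  (v0,v3,v2) [-++] → (-1.125, 0.6455, 1.35778)–(-1.125, 0.6455, -1.83)  len=3.1878
  (v2,v4,v0) [+--] → (-0.834698, 0.6455, -1.83)–(-1.125, 0.6455, -1.83)  len=0.2903
  (v1,v7,v3) [-++] → (0.834698, 0.6455, 1.83)–(-1.125, 0.6455, 1.83)  len=1.9597
  (v5,v7,v1) [-+-] → (1.125, 0.6455, 1.83)–(0.834698, 0.6455, 1.83)  len=0.2903
  (v6,v4,v2) [+-+] → (1.125, 0.6455, -1.83)–(-0.834698, 0.6455, -1.83)  len=1.9597
  (v6,v5,v4) [+--] → (1.125, 0.6455, -1.35778)–(1.125, 0.6455, -1.83)  len=0.4722
  (v7,v5,v6) [+-+] → (1.125, 0.6455, 1.83)–(1.125, 0.6455, -1.35778)  len=3.1878

Chained into 1 loop(s):
  loop 1: 8 segments, perimeter = 11.8200
Total perimeter = 11.820


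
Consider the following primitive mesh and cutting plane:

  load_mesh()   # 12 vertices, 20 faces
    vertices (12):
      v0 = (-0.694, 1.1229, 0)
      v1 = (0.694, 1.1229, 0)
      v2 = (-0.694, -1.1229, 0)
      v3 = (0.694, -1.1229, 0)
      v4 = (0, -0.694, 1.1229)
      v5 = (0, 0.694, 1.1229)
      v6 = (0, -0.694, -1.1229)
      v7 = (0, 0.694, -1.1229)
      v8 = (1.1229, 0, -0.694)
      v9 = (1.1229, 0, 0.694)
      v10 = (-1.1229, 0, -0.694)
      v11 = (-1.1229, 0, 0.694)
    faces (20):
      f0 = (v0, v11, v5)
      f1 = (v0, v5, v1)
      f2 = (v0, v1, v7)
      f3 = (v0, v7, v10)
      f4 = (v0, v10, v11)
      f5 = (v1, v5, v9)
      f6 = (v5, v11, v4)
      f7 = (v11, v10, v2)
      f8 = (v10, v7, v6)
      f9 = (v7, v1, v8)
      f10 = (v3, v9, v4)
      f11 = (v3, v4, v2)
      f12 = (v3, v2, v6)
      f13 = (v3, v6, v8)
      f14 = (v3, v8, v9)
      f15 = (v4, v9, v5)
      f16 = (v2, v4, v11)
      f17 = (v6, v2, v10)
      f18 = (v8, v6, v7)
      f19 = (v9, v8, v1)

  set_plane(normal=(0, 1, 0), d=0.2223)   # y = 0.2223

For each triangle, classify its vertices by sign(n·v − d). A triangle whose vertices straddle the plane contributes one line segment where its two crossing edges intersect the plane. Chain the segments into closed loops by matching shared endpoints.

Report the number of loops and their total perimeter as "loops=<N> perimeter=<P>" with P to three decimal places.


Straddling triangles (10 of 20):
  (v0,v11,v5) [+-+] → (-1.03799, 0.2223, 0.556609)–(-0.763216, 0.2223, 0.831384)  len=0.3886
  (v0,v7,v10) [++-] → (-0.763216, 0.2223, -0.831384)–(-1.03799, 0.2223, -0.556609)  len=0.3886
  (v0,v10,v11) [+--] → (-1.03799, 0.2223, -0.556609)–(-1.03799, 0.2223, 0.556609)  len=1.1132
  (v1,v5,v9) [++-] → (0.763216, 0.2223, 0.831384)–(1.03799, 0.2223, 0.556609)  len=0.3886
  (v5,v11,v4) [+--] → (-0.763216, 0.2223, 0.831384)–(0, 0.2223, 1.1229)  len=0.8170
  (v10,v7,v6) [-+-] → (-0.763216, 0.2223, -0.831384)–(0, 0.2223, -1.1229)  len=0.8170
  (v7,v1,v8) [++-] → (1.03799, 0.2223, -0.556609)–(0.763216, 0.2223, -0.831384)  len=0.3886
  (v4,v9,v5) [--+] → (0.763216, 0.2223, 0.831384)–(0, 0.2223, 1.1229)  len=0.8170
  (v8,v6,v7) [--+] → (0, 0.2223, -1.1229)–(0.763216, 0.2223, -0.831384)  len=0.8170
  (v9,v8,v1) [--+] → (1.03799, 0.2223, -0.556609)–(1.03799, 0.2223, 0.556609)  len=1.1132

Chained into 1 loop(s):
  loop 1: 10 segments, perimeter = 7.0488
Total perimeter = 7.049

loops=1 perimeter=7.049


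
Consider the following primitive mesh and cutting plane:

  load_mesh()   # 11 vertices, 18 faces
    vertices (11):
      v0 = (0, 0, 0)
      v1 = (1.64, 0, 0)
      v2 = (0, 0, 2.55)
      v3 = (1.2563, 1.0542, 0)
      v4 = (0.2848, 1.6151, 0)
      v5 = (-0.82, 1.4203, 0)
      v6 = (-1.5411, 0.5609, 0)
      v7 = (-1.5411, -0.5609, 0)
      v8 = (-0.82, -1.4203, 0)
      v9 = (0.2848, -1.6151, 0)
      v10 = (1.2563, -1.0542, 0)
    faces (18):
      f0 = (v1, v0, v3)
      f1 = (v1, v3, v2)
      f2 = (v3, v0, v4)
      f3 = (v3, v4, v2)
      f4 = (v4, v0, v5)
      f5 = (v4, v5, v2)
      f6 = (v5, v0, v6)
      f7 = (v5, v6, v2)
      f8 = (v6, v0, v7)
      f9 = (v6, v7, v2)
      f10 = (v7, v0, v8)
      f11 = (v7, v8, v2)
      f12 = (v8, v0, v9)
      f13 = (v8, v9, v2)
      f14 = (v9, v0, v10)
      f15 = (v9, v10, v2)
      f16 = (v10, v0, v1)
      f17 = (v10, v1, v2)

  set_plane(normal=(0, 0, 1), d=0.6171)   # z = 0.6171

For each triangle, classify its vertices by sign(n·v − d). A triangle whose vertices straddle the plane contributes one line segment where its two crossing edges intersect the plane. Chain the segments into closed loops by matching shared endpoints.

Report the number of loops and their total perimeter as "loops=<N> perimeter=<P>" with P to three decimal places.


Straddling triangles (9 of 18):
  (v1,v3,v2) [--+] → (0.952275, 0.799084, 0.6171)–(1.24312, 0, 0.6171)  len=0.8504
  (v3,v4,v2) [--+] → (0.215878, 1.22425, 0.6171)–(0.952275, 0.799084, 0.6171)  len=0.8503
  (v4,v5,v2) [--+] → (-0.62156, 1.07659, 0.6171)–(0.215878, 1.22425, 0.6171)  len=0.8504
  (v5,v6,v2) [--+] → (-1.16815, 0.425162, 0.6171)–(-0.62156, 1.07659, 0.6171)  len=0.8504
  (v6,v7,v2) [--+] → (-1.16815, -0.425162, 0.6171)–(-1.16815, 0.425162, 0.6171)  len=0.8503
  (v7,v8,v2) [--+] → (-0.62156, -1.07659, 0.6171)–(-1.16815, -0.425162, 0.6171)  len=0.8504
  (v8,v9,v2) [--+] → (0.215878, -1.22425, 0.6171)–(-0.62156, -1.07659, 0.6171)  len=0.8504
  (v9,v10,v2) [--+] → (0.952275, -0.799084, 0.6171)–(0.215878, -1.22425, 0.6171)  len=0.8503
  (v10,v1,v2) [--+] → (1.24312, 0, 0.6171)–(0.952275, -0.799084, 0.6171)  len=0.8504

Chained into 1 loop(s):
  loop 1: 9 segments, perimeter = 7.6531
Total perimeter = 7.653

loops=1 perimeter=7.653


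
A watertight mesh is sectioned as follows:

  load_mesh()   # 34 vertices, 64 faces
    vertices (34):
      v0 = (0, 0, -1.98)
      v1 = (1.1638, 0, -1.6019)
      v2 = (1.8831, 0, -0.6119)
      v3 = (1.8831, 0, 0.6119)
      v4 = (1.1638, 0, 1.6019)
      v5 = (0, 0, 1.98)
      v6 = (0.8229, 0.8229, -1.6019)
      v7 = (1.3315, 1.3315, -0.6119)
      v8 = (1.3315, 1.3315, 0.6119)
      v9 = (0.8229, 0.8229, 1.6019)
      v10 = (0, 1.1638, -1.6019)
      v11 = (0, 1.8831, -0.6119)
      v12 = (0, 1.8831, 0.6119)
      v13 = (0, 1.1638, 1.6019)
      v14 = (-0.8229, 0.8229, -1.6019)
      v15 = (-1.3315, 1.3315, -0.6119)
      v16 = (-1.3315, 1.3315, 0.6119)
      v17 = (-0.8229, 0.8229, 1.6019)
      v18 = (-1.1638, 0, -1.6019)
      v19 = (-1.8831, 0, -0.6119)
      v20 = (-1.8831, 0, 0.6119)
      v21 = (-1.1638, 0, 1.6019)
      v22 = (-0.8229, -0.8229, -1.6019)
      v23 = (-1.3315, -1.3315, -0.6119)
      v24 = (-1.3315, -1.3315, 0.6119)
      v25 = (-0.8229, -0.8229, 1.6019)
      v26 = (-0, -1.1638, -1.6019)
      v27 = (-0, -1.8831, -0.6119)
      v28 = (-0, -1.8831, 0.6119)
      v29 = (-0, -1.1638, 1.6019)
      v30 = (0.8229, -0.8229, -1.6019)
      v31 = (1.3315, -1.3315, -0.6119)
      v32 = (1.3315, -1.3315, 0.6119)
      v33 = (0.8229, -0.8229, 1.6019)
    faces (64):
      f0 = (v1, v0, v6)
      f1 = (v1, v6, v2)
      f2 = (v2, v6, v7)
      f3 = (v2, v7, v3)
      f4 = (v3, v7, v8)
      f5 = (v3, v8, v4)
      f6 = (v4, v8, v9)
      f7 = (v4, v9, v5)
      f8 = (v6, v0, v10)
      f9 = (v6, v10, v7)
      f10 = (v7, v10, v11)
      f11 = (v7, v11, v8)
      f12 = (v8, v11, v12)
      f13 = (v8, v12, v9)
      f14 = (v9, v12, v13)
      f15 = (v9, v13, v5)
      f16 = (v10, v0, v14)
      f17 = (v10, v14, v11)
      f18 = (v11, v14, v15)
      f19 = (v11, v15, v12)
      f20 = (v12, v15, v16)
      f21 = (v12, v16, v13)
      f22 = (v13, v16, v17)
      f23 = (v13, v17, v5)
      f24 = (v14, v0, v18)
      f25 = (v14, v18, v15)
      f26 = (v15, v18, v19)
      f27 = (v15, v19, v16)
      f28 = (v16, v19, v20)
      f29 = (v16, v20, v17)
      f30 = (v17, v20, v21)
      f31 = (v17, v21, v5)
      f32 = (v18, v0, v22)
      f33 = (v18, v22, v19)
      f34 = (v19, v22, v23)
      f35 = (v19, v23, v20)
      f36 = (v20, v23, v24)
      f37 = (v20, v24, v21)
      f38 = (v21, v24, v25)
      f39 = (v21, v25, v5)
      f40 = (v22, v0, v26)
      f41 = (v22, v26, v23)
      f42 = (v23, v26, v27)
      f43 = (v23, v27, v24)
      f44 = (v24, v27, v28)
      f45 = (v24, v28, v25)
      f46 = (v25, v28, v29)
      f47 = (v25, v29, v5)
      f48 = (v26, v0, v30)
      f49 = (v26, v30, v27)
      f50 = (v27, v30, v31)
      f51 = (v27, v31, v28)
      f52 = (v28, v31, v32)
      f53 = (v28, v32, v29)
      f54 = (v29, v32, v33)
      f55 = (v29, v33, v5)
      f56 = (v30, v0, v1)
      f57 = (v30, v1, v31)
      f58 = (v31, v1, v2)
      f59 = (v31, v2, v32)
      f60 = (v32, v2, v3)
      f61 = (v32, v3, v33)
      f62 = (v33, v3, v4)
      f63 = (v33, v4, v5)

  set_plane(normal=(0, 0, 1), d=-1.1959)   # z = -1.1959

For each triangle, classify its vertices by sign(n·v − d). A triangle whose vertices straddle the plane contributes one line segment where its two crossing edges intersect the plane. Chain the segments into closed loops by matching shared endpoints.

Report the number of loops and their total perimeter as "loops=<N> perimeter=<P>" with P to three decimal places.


loops=1 perimeter=8.932

Straddling triangles (16 of 64):
  (v1,v6,v2) [--+] → (1.25769, 0.485428, -1.1959)–(1.45879, 0, -1.1959)  len=0.5254
  (v2,v6,v7) [+-+] → (1.25769, 0.485428, -1.1959)–(1.03148, 1.03148, -1.1959)  len=0.5911
  (v6,v10,v7) [--+] → (0.546049, 1.23257, -1.1959)–(1.03148, 1.03148, -1.1959)  len=0.5254
  (v7,v10,v11) [+-+] → (0.546049, 1.23257, -1.1959)–(0, 1.45879, -1.1959)  len=0.5911
  (v10,v14,v11) [--+] → (-0.485428, 1.25769, -1.1959)–(0, 1.45879, -1.1959)  len=0.5254
  (v11,v14,v15) [+-+] → (-0.485428, 1.25769, -1.1959)–(-1.03148, 1.03148, -1.1959)  len=0.5911
  (v14,v18,v15) [--+] → (-1.23257, 0.546049, -1.1959)–(-1.03148, 1.03148, -1.1959)  len=0.5254
  (v15,v18,v19) [+-+] → (-1.23257, 0.546049, -1.1959)–(-1.45879, 0, -1.1959)  len=0.5911
  (v18,v22,v19) [--+] → (-1.25769, -0.485428, -1.1959)–(-1.45879, 0, -1.1959)  len=0.5254
  (v19,v22,v23) [+-+] → (-1.25769, -0.485428, -1.1959)–(-1.03148, -1.03148, -1.1959)  len=0.5911
  (v22,v26,v23) [--+] → (-0.546049, -1.23257, -1.1959)–(-1.03148, -1.03148, -1.1959)  len=0.5254
  (v23,v26,v27) [+-+] → (-0.546049, -1.23257, -1.1959)–(0, -1.45879, -1.1959)  len=0.5911
  (v26,v30,v27) [--+] → (0.485428, -1.25769, -1.1959)–(0, -1.45879, -1.1959)  len=0.5254
  (v27,v30,v31) [+-+] → (0.485428, -1.25769, -1.1959)–(1.03148, -1.03148, -1.1959)  len=0.5911
  (v30,v1,v31) [--+] → (1.23257, -0.546049, -1.1959)–(1.03148, -1.03148, -1.1959)  len=0.5254
  (v31,v1,v2) [+-+] → (1.23257, -0.546049, -1.1959)–(1.45879, 0, -1.1959)  len=0.5911

Chained into 1 loop(s):
  loop 1: 16 segments, perimeter = 8.9319
Total perimeter = 8.932


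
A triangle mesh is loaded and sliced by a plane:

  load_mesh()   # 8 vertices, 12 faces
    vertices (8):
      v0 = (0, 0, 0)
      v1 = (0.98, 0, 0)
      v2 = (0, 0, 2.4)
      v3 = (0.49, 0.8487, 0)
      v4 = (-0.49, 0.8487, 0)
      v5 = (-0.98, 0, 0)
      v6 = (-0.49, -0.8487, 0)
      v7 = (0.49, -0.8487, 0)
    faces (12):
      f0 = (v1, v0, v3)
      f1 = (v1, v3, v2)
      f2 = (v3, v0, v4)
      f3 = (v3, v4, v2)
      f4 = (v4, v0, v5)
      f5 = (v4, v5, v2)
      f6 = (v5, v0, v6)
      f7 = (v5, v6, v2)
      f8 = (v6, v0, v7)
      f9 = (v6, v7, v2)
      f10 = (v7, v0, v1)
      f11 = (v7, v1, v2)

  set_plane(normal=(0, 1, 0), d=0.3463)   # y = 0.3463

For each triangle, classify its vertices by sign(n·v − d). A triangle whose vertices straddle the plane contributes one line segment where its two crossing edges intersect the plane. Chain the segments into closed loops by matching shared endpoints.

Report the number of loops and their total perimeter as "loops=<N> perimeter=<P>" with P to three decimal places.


loops=1 perimeter=5.029

Straddling triangles (6 of 12):
  (v1,v0,v3) [--+] → (0.199938, 0.3463, 0)–(0.780062, 0.3463, 0)  len=0.5801
  (v1,v3,v2) [-+-] → (0.780062, 0.3463, 0)–(0.199938, 0.3463, 1.42071)  len=1.5346
  (v3,v0,v4) [+-+] → (0.199938, 0.3463, 0)–(-0.199938, 0.3463, 0)  len=0.3999
  (v3,v4,v2) [++-] → (-0.199938, 0.3463, 1.42071)–(0.199938, 0.3463, 1.42071)  len=0.3999
  (v4,v0,v5) [+--] → (-0.199938, 0.3463, 0)–(-0.780062, 0.3463, 0)  len=0.5801
  (v4,v5,v2) [+--] → (-0.780062, 0.3463, 0)–(-0.199938, 0.3463, 1.42071)  len=1.5346

Chained into 1 loop(s):
  loop 1: 6 segments, perimeter = 5.0292
Total perimeter = 5.029


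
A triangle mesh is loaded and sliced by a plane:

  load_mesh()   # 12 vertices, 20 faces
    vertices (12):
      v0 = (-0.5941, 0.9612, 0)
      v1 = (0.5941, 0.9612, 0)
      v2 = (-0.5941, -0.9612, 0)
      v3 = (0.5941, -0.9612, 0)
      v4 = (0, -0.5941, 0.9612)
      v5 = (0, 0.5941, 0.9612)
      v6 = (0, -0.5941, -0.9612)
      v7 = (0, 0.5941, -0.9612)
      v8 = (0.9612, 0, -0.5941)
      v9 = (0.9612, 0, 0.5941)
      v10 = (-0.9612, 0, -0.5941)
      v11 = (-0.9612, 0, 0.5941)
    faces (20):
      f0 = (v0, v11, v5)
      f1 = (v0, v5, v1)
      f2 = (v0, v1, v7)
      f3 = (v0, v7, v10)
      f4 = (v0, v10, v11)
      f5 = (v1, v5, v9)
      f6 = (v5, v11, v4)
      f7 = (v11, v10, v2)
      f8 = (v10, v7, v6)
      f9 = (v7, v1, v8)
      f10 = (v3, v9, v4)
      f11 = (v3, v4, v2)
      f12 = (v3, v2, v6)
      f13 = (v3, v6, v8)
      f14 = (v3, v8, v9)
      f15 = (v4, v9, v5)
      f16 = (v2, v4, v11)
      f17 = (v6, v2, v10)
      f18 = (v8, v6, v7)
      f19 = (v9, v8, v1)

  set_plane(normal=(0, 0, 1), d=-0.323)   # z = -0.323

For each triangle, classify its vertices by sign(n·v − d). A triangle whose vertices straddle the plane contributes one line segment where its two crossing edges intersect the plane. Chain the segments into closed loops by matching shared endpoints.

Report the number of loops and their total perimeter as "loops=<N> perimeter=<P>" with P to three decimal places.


loops=1 perimeter=5.714

Straddling triangles (10 of 20):
  (v0,v1,v7) [++-] → (0.39446, 0.83784, -0.323)–(-0.39446, 0.83784, -0.323)  len=0.7889
  (v0,v7,v10) [+--] → (-0.39446, 0.83784, -0.323)–(-0.793685, 0.438615, -0.323)  len=0.5646
  (v0,v10,v11) [+-+] → (-0.793685, 0.438615, -0.323)–(-0.9612, 0, -0.323)  len=0.4695
  (v11,v10,v2) [+-+] → (-0.9612, 0, -0.323)–(-0.793685, -0.438615, -0.323)  len=0.4695
  (v7,v1,v8) [-+-] → (0.39446, 0.83784, -0.323)–(0.793685, 0.438615, -0.323)  len=0.5646
  (v3,v2,v6) [++-] → (-0.39446, -0.83784, -0.323)–(0.39446, -0.83784, -0.323)  len=0.7889
  (v3,v6,v8) [+--] → (0.39446, -0.83784, -0.323)–(0.793685, -0.438615, -0.323)  len=0.5646
  (v3,v8,v9) [+-+] → (0.793685, -0.438615, -0.323)–(0.9612, 0, -0.323)  len=0.4695
  (v6,v2,v10) [-+-] → (-0.39446, -0.83784, -0.323)–(-0.793685, -0.438615, -0.323)  len=0.5646
  (v9,v8,v1) [+-+] → (0.9612, 0, -0.323)–(0.793685, 0.438615, -0.323)  len=0.4695

Chained into 1 loop(s):
  loop 1: 10 segments, perimeter = 5.7143
Total perimeter = 5.714


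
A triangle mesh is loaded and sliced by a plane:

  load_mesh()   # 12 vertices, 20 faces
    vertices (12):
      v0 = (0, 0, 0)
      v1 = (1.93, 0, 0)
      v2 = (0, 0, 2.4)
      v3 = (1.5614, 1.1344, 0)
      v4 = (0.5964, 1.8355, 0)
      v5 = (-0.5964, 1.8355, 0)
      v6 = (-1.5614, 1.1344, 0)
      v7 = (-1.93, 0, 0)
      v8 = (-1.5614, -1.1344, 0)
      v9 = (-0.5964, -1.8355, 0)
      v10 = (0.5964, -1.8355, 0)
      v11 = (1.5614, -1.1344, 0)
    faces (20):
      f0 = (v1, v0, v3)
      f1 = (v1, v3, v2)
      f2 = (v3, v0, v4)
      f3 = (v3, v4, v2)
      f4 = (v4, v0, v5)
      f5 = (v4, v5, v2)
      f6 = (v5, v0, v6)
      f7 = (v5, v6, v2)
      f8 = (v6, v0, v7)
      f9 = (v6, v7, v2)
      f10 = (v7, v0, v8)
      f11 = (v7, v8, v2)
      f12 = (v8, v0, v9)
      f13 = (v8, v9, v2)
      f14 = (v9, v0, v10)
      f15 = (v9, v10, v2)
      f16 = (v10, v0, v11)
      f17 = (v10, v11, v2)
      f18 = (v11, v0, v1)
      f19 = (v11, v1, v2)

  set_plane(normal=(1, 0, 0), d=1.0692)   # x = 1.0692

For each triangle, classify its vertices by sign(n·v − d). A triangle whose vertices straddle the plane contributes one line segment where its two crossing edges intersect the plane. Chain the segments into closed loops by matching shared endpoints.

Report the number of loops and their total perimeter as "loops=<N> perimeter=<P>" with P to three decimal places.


loops=1 perimeter=6.742

Straddling triangles (8 of 20):
  (v1,v0,v3) [+-+] → (1.0692, 0, 0)–(1.0692, 0.776803, 0)  len=0.7768
  (v1,v3,v2) [++-] → (1.0692, 0.776803, 0.756552)–(1.0692, 0, 1.07042)  len=0.8378
  (v3,v0,v4) [+--] → (1.0692, 0.776803, 0)–(1.0692, 1.492, 0)  len=0.7152
  (v3,v4,v2) [+--] → (1.0692, 1.492, 0)–(1.0692, 0.776803, 0.756552)  len=1.0411
  (v10,v0,v11) [--+] → (1.0692, -0.776803, 0)–(1.0692, -1.492, 0)  len=0.7152
  (v10,v11,v2) [-+-] → (1.0692, -1.492, 0)–(1.0692, -0.776803, 0.756552)  len=1.0411
  (v11,v0,v1) [+-+] → (1.0692, -0.776803, 0)–(1.0692, 0, 0)  len=0.7768
  (v11,v1,v2) [++-] → (1.0692, 0, 1.07042)–(1.0692, -0.776803, 0.756552)  len=0.8378

Chained into 1 loop(s):
  loop 1: 8 segments, perimeter = 6.7418
Total perimeter = 6.742


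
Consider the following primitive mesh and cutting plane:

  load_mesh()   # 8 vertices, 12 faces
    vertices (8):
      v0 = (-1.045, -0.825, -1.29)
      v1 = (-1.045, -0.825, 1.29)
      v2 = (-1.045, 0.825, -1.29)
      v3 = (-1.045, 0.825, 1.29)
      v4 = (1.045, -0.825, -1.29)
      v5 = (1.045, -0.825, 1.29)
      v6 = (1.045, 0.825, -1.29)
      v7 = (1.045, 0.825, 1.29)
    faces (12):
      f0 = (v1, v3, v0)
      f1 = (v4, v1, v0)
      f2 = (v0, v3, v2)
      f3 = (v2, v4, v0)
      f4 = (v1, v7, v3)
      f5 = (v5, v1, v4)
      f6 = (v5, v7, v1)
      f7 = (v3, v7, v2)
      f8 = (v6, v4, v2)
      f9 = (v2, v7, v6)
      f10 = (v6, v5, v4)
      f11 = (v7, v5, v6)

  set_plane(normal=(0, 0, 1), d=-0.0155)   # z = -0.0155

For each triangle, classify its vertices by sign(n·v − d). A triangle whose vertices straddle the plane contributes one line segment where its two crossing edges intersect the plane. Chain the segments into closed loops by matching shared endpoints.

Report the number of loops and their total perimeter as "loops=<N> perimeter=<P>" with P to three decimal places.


Straddling triangles (8 of 12):
  (v1,v3,v0) [++-] → (-1.045, -0.00991279, -0.0155)–(-1.045, -0.825, -0.0155)  len=0.8151
  (v4,v1,v0) [-+-] → (0.0125562, -0.825, -0.0155)–(-1.045, -0.825, -0.0155)  len=1.0576
  (v0,v3,v2) [-+-] → (-1.045, -0.00991279, -0.0155)–(-1.045, 0.825, -0.0155)  len=0.8349
  (v5,v1,v4) [++-] → (0.0125562, -0.825, -0.0155)–(1.045, -0.825, -0.0155)  len=1.0324
  (v3,v7,v2) [++-] → (-0.0125562, 0.825, -0.0155)–(-1.045, 0.825, -0.0155)  len=1.0324
  (v2,v7,v6) [-+-] → (-0.0125562, 0.825, -0.0155)–(1.045, 0.825, -0.0155)  len=1.0576
  (v6,v5,v4) [-+-] → (1.045, 0.00991279, -0.0155)–(1.045, -0.825, -0.0155)  len=0.8349
  (v7,v5,v6) [++-] → (1.045, 0.00991279, -0.0155)–(1.045, 0.825, -0.0155)  len=0.8151

Chained into 1 loop(s):
  loop 1: 8 segments, perimeter = 7.4800
Total perimeter = 7.480

loops=1 perimeter=7.480


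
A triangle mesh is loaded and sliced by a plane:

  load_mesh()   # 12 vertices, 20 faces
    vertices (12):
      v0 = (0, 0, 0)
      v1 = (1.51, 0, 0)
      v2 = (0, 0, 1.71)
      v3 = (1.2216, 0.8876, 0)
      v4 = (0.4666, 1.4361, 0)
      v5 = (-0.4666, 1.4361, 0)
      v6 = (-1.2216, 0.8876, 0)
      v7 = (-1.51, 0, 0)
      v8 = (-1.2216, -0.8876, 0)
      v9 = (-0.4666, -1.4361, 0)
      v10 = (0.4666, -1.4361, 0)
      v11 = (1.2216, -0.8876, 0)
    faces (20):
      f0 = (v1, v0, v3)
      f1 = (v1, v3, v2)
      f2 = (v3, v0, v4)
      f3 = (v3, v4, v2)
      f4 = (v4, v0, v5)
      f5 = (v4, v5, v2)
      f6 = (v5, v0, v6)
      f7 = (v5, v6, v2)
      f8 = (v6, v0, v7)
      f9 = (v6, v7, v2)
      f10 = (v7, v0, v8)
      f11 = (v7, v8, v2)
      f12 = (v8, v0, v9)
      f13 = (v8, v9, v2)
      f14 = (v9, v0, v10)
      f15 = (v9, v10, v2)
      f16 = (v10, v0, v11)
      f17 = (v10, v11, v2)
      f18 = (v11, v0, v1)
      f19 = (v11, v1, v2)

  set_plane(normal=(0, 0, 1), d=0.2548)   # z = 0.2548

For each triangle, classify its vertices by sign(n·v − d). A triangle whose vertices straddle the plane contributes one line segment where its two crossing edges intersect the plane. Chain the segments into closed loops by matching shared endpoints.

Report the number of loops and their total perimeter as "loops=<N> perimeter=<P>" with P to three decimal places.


loops=1 perimeter=7.942

Straddling triangles (10 of 20):
  (v1,v3,v2) [--+] → (1.03957, 0.755342, 0.2548)–(1.285, 0, 0.2548)  len=0.7942
  (v3,v4,v2) [--+] → (0.397074, 1.22211, 0.2548)–(1.03957, 0.755342, 0.2548)  len=0.7942
  (v4,v5,v2) [--+] → (-0.397074, 1.22211, 0.2548)–(0.397074, 1.22211, 0.2548)  len=0.7941
  (v5,v6,v2) [--+] → (-1.03957, 0.755342, 0.2548)–(-0.397074, 1.22211, 0.2548)  len=0.7942
  (v6,v7,v2) [--+] → (-1.285, 0, 0.2548)–(-1.03957, 0.755342, 0.2548)  len=0.7942
  (v7,v8,v2) [--+] → (-1.03957, -0.755342, 0.2548)–(-1.285, 0, 0.2548)  len=0.7942
  (v8,v9,v2) [--+] → (-0.397074, -1.22211, 0.2548)–(-1.03957, -0.755342, 0.2548)  len=0.7942
  (v9,v10,v2) [--+] → (0.397074, -1.22211, 0.2548)–(-0.397074, -1.22211, 0.2548)  len=0.7941
  (v10,v11,v2) [--+] → (1.03957, -0.755342, 0.2548)–(0.397074, -1.22211, 0.2548)  len=0.7942
  (v11,v1,v2) [--+] → (1.285, 0, 0.2548)–(1.03957, -0.755342, 0.2548)  len=0.7942

Chained into 1 loop(s):
  loop 1: 10 segments, perimeter = 7.9418
Total perimeter = 7.942


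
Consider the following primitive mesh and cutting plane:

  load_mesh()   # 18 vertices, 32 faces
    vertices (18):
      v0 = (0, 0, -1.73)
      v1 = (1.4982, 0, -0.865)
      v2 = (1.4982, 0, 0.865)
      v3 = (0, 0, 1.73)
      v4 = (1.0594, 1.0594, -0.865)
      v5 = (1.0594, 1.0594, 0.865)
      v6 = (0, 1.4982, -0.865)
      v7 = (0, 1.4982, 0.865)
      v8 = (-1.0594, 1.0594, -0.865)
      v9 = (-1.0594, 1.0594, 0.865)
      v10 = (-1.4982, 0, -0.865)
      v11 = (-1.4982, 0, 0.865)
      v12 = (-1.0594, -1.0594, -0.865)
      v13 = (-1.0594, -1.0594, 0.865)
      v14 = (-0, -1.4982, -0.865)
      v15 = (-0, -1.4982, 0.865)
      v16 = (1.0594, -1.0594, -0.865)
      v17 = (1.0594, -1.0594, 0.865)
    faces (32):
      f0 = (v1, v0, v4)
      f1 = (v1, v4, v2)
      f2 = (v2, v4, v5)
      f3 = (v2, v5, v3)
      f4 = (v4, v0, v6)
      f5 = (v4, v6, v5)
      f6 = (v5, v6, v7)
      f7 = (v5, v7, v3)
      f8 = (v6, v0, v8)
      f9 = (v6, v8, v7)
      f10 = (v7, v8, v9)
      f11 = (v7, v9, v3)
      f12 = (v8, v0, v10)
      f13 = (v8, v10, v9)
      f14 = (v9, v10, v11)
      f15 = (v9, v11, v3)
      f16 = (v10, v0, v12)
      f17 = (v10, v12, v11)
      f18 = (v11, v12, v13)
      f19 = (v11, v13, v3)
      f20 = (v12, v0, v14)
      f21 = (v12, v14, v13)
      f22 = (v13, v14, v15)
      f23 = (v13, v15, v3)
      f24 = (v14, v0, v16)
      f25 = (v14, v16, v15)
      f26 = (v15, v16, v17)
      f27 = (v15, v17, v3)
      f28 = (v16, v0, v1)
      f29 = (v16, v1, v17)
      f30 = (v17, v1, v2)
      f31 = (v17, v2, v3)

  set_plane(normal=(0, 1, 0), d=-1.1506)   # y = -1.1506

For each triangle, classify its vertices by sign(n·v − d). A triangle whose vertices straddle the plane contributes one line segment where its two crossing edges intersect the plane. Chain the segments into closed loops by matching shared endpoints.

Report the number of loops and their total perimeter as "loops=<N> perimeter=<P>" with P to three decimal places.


Straddling triangles (8 of 32):
  (v12,v0,v14) [++-] → (0, -1.1506, -1.06569)–(-0.839215, -1.1506, -0.865)  len=0.8629
  (v12,v14,v13) [+-+] → (-0.839215, -1.1506, -0.865)–(-0.839215, -1.1506, 0.505438)  len=1.3704
  (v13,v14,v15) [+--] → (-0.839215, -1.1506, 0.505438)–(-0.839215, -1.1506, 0.865)  len=0.3596
  (v13,v15,v3) [+-+] → (-0.839215, -1.1506, 0.865)–(0, -1.1506, 1.06569)  len=0.8629
  (v14,v0,v16) [-++] → (0, -1.1506, -1.06569)–(0.839215, -1.1506, -0.865)  len=0.8629
  (v14,v16,v15) [-+-] → (0.839215, -1.1506, -0.865)–(0.839215, -1.1506, -0.505438)  len=0.3596
  (v15,v16,v17) [-++] → (0.839215, -1.1506, -0.505438)–(0.839215, -1.1506, 0.865)  len=1.3704
  (v15,v17,v3) [-++] → (0.839215, -1.1506, 0.865)–(0, -1.1506, 1.06569)  len=0.8629

Chained into 1 loop(s):
  loop 1: 8 segments, perimeter = 6.9115
Total perimeter = 6.912

loops=1 perimeter=6.912
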